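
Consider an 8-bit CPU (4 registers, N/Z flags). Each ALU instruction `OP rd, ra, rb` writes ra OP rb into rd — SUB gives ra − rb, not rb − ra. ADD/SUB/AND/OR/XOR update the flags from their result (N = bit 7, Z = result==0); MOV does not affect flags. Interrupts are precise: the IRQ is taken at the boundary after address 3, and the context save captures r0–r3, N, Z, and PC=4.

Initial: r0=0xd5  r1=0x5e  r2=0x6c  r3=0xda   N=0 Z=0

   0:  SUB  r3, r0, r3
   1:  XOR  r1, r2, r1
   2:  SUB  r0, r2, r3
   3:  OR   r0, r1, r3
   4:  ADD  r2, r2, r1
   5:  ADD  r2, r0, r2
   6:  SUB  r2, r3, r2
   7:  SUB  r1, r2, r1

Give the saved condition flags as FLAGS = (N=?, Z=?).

FLAGS = (N=1, Z=0)

after  0: r0=0xd5 r1=0x5e r2=0x6c r3=0xfb  N=1 Z=0
after  1: r0=0xd5 r1=0x32 r2=0x6c r3=0xfb  N=0 Z=0
after  2: r0=0x71 r1=0x32 r2=0x6c r3=0xfb  N=0 Z=0
after  3: r0=0xfb r1=0x32 r2=0x6c r3=0xfb  N=1 Z=0
-- IRQ taken; context saved, return-PC = 4 --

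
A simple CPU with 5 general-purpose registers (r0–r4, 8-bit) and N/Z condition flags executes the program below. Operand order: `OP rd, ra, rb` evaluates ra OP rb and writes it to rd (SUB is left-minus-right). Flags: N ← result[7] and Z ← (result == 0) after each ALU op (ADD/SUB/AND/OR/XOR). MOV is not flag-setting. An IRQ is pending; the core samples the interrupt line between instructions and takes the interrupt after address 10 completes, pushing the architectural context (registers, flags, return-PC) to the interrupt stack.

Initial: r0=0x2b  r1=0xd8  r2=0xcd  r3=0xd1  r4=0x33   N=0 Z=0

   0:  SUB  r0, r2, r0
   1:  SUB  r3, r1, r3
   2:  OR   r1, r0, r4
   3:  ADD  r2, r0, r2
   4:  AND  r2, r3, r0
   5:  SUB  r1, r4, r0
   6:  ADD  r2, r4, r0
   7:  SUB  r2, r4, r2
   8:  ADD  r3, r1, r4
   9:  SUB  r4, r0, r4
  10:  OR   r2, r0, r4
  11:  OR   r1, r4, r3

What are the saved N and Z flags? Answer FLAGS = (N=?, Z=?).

after  0: r0=0xa2 r1=0xd8 r2=0xcd r3=0xd1 r4=0x33  N=1 Z=0
after  1: r0=0xa2 r1=0xd8 r2=0xcd r3=0x07 r4=0x33  N=0 Z=0
after  2: r0=0xa2 r1=0xb3 r2=0xcd r3=0x07 r4=0x33  N=1 Z=0
after  3: r0=0xa2 r1=0xb3 r2=0x6f r3=0x07 r4=0x33  N=0 Z=0
after  4: r0=0xa2 r1=0xb3 r2=0x02 r3=0x07 r4=0x33  N=0 Z=0
after  5: r0=0xa2 r1=0x91 r2=0x02 r3=0x07 r4=0x33  N=1 Z=0
after  6: r0=0xa2 r1=0x91 r2=0xd5 r3=0x07 r4=0x33  N=1 Z=0
after  7: r0=0xa2 r1=0x91 r2=0x5e r3=0x07 r4=0x33  N=0 Z=0
after  8: r0=0xa2 r1=0x91 r2=0x5e r3=0xc4 r4=0x33  N=1 Z=0
after  9: r0=0xa2 r1=0x91 r2=0x5e r3=0xc4 r4=0x6f  N=0 Z=0
after 10: r0=0xa2 r1=0x91 r2=0xef r3=0xc4 r4=0x6f  N=1 Z=0
-- IRQ taken; context saved, return-PC = 11 --

FLAGS = (N=1, Z=0)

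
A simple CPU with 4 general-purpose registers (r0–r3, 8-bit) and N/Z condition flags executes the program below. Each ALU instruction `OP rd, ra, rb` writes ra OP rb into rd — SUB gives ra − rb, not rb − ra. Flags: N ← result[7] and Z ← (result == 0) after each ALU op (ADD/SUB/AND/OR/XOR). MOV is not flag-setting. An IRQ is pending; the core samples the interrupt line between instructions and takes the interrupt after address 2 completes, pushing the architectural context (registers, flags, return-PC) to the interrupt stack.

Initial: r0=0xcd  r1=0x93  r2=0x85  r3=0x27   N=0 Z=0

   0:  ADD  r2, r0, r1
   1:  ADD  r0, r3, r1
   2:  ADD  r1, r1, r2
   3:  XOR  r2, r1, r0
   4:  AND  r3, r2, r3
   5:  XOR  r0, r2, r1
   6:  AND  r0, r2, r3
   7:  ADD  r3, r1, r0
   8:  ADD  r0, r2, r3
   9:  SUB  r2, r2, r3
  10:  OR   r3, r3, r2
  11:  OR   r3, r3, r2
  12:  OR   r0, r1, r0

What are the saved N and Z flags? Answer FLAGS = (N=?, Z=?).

FLAGS = (N=1, Z=0)

after  0: r0=0xcd r1=0x93 r2=0x60 r3=0x27  N=0 Z=0
after  1: r0=0xba r1=0x93 r2=0x60 r3=0x27  N=1 Z=0
after  2: r0=0xba r1=0xf3 r2=0x60 r3=0x27  N=1 Z=0
-- IRQ taken; context saved, return-PC = 3 --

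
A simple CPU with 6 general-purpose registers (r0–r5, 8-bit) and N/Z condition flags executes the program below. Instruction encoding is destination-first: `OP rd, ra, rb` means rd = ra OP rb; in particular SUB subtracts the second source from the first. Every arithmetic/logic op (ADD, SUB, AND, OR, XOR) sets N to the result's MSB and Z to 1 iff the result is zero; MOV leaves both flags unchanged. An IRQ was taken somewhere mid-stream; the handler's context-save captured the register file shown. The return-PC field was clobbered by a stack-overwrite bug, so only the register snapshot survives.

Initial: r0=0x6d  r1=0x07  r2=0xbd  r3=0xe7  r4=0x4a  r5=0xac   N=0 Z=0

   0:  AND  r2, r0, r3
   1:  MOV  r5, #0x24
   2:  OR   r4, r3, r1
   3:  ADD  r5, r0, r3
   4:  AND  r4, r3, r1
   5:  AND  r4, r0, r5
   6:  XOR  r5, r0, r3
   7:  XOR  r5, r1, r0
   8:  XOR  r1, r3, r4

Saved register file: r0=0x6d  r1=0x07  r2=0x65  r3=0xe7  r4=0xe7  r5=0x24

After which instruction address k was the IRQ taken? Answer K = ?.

K = 2

after  0: r0=0x6d r1=0x07 r2=0x65 r3=0xe7 r4=0x4a r5=0xac  N=0 Z=0
after  1: r0=0x6d r1=0x07 r2=0x65 r3=0xe7 r4=0x4a r5=0x24  N=0 Z=0
after  2: r0=0x6d r1=0x07 r2=0x65 r3=0xe7 r4=0xe7 r5=0x24  N=1 Z=0
-- IRQ taken; context saved, return-PC = 3 --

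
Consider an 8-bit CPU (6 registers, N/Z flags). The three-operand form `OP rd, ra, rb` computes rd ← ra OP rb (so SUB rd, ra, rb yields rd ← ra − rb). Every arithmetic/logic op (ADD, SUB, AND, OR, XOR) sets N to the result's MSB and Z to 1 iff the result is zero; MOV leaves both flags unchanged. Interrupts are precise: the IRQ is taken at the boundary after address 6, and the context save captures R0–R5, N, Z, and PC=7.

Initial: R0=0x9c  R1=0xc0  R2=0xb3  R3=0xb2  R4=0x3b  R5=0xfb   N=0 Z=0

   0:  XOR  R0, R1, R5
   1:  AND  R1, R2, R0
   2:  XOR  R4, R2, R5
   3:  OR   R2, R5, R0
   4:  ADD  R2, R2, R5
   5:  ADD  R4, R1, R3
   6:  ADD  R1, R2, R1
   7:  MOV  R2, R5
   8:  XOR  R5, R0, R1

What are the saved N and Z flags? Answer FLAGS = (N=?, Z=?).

after  0: R0=0x3b R1=0xc0 R2=0xb3 R3=0xb2 R4=0x3b R5=0xfb  N=0 Z=0
after  1: R0=0x3b R1=0x33 R2=0xb3 R3=0xb2 R4=0x3b R5=0xfb  N=0 Z=0
after  2: R0=0x3b R1=0x33 R2=0xb3 R3=0xb2 R4=0x48 R5=0xfb  N=0 Z=0
after  3: R0=0x3b R1=0x33 R2=0xfb R3=0xb2 R4=0x48 R5=0xfb  N=1 Z=0
after  4: R0=0x3b R1=0x33 R2=0xf6 R3=0xb2 R4=0x48 R5=0xfb  N=1 Z=0
after  5: R0=0x3b R1=0x33 R2=0xf6 R3=0xb2 R4=0xe5 R5=0xfb  N=1 Z=0
after  6: R0=0x3b R1=0x29 R2=0xf6 R3=0xb2 R4=0xe5 R5=0xfb  N=0 Z=0
-- IRQ taken; context saved, return-PC = 7 --

FLAGS = (N=0, Z=0)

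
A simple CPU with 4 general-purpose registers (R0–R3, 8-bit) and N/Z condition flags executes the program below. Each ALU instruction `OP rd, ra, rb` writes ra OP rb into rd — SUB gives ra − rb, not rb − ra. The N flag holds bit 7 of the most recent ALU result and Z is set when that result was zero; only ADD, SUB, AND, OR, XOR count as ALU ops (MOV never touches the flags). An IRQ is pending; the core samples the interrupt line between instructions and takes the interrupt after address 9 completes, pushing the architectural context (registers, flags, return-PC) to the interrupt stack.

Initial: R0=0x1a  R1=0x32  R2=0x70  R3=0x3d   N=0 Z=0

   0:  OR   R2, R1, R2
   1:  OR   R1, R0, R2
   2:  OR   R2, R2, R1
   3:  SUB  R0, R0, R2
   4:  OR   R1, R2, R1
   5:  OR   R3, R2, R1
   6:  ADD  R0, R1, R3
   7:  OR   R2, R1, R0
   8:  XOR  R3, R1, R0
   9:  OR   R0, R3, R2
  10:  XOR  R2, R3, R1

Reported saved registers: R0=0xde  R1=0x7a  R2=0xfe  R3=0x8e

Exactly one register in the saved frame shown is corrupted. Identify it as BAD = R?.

BAD = R0

after  0: R0=0x1a R1=0x32 R2=0x72 R3=0x3d  N=0 Z=0
after  1: R0=0x1a R1=0x7a R2=0x72 R3=0x3d  N=0 Z=0
after  2: R0=0x1a R1=0x7a R2=0x7a R3=0x3d  N=0 Z=0
after  3: R0=0xa0 R1=0x7a R2=0x7a R3=0x3d  N=1 Z=0
after  4: R0=0xa0 R1=0x7a R2=0x7a R3=0x3d  N=0 Z=0
after  5: R0=0xa0 R1=0x7a R2=0x7a R3=0x7a  N=0 Z=0
after  6: R0=0xf4 R1=0x7a R2=0x7a R3=0x7a  N=1 Z=0
after  7: R0=0xf4 R1=0x7a R2=0xfe R3=0x7a  N=1 Z=0
after  8: R0=0xf4 R1=0x7a R2=0xfe R3=0x8e  N=1 Z=0
after  9: R0=0xfe R1=0x7a R2=0xfe R3=0x8e  N=1 Z=0
-- IRQ taken; context saved, return-PC = 10 --
mismatch: R0: reported 0xde vs actual 0xfe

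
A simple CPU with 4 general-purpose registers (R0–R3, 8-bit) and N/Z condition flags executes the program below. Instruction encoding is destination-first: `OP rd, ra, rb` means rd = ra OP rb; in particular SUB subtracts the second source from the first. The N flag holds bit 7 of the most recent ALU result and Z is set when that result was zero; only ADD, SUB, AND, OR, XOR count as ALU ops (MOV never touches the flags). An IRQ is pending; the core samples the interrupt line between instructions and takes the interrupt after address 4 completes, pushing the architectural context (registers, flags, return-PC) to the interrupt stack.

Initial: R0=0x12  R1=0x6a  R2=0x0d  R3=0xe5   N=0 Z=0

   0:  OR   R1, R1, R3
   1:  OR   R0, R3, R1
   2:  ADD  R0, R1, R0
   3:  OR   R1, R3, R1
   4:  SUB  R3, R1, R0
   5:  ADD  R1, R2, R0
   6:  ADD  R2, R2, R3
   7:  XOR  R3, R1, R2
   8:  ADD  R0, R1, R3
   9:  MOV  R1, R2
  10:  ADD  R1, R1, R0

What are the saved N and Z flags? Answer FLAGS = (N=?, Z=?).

after  0: R0=0x12 R1=0xef R2=0x0d R3=0xe5  N=1 Z=0
after  1: R0=0xef R1=0xef R2=0x0d R3=0xe5  N=1 Z=0
after  2: R0=0xde R1=0xef R2=0x0d R3=0xe5  N=1 Z=0
after  3: R0=0xde R1=0xef R2=0x0d R3=0xe5  N=1 Z=0
after  4: R0=0xde R1=0xef R2=0x0d R3=0x11  N=0 Z=0
-- IRQ taken; context saved, return-PC = 5 --

FLAGS = (N=0, Z=0)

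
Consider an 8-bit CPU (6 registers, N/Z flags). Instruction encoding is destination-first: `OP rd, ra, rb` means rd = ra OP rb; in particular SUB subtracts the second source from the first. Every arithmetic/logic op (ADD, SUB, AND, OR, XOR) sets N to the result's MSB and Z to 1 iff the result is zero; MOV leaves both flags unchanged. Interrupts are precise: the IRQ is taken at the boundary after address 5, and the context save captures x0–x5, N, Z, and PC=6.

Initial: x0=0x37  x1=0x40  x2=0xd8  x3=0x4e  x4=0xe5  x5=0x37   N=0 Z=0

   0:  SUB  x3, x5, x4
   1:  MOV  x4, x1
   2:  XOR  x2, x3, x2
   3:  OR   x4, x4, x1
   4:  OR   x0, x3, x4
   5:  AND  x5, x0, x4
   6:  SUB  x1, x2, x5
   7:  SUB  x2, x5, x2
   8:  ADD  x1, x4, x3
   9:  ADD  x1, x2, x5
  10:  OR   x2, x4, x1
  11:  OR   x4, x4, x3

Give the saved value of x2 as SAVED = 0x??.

SAVED = 0x8a

after  0: x0=0x37 x1=0x40 x2=0xd8 x3=0x52 x4=0xe5 x5=0x37  N=0 Z=0
after  1: x0=0x37 x1=0x40 x2=0xd8 x3=0x52 x4=0x40 x5=0x37  N=0 Z=0
after  2: x0=0x37 x1=0x40 x2=0x8a x3=0x52 x4=0x40 x5=0x37  N=1 Z=0
after  3: x0=0x37 x1=0x40 x2=0x8a x3=0x52 x4=0x40 x5=0x37  N=0 Z=0
after  4: x0=0x52 x1=0x40 x2=0x8a x3=0x52 x4=0x40 x5=0x37  N=0 Z=0
after  5: x0=0x52 x1=0x40 x2=0x8a x3=0x52 x4=0x40 x5=0x40  N=0 Z=0
-- IRQ taken; context saved, return-PC = 6 --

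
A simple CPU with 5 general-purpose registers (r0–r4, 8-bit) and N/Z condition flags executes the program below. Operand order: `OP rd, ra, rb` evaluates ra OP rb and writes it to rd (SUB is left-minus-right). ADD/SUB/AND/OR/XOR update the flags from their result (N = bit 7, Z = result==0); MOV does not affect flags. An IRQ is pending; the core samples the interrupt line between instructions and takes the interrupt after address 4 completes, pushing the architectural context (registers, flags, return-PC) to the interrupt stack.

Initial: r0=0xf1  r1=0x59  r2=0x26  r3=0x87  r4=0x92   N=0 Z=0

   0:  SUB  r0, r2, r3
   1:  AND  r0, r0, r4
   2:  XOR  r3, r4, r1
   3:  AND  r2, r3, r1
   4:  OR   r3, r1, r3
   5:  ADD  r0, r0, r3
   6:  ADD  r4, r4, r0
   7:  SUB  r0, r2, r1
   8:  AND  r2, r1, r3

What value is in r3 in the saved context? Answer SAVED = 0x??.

after  0: r0=0x9f r1=0x59 r2=0x26 r3=0x87 r4=0x92  N=1 Z=0
after  1: r0=0x92 r1=0x59 r2=0x26 r3=0x87 r4=0x92  N=1 Z=0
after  2: r0=0x92 r1=0x59 r2=0x26 r3=0xcb r4=0x92  N=1 Z=0
after  3: r0=0x92 r1=0x59 r2=0x49 r3=0xcb r4=0x92  N=0 Z=0
after  4: r0=0x92 r1=0x59 r2=0x49 r3=0xdb r4=0x92  N=1 Z=0
-- IRQ taken; context saved, return-PC = 5 --

SAVED = 0xdb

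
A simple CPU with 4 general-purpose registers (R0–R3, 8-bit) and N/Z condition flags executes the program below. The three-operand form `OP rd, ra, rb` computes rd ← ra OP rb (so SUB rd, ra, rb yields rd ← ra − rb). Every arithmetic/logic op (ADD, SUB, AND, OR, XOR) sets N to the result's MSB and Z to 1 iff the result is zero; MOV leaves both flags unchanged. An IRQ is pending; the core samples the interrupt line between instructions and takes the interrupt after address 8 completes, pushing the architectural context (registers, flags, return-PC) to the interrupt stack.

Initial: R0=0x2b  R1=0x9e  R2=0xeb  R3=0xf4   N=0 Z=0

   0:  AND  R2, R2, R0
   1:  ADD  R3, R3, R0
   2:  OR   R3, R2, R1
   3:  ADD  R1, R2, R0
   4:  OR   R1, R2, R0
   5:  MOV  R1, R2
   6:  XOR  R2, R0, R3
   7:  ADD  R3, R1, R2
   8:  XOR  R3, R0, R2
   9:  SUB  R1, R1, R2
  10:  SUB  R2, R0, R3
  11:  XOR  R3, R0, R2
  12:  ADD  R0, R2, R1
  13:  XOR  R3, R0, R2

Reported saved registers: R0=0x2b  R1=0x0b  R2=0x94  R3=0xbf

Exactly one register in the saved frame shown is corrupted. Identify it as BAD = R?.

BAD = R1

after  0: R0=0x2b R1=0x9e R2=0x2b R3=0xf4  N=0 Z=0
after  1: R0=0x2b R1=0x9e R2=0x2b R3=0x1f  N=0 Z=0
after  2: R0=0x2b R1=0x9e R2=0x2b R3=0xbf  N=1 Z=0
after  3: R0=0x2b R1=0x56 R2=0x2b R3=0xbf  N=0 Z=0
after  4: R0=0x2b R1=0x2b R2=0x2b R3=0xbf  N=0 Z=0
after  5: R0=0x2b R1=0x2b R2=0x2b R3=0xbf  N=0 Z=0
after  6: R0=0x2b R1=0x2b R2=0x94 R3=0xbf  N=1 Z=0
after  7: R0=0x2b R1=0x2b R2=0x94 R3=0xbf  N=1 Z=0
after  8: R0=0x2b R1=0x2b R2=0x94 R3=0xbf  N=1 Z=0
-- IRQ taken; context saved, return-PC = 9 --
mismatch: R1: reported 0x0b vs actual 0x2b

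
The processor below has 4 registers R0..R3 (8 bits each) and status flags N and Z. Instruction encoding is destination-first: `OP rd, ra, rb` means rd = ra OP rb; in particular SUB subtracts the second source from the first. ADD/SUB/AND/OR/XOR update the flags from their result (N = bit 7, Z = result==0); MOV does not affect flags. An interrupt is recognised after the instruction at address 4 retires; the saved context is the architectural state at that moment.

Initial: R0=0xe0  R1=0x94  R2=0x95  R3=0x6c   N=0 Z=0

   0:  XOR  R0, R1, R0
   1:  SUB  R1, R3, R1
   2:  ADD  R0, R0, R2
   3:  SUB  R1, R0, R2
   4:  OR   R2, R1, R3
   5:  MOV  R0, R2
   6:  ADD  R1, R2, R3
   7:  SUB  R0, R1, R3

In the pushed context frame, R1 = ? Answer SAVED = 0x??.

after  0: R0=0x74 R1=0x94 R2=0x95 R3=0x6c  N=0 Z=0
after  1: R0=0x74 R1=0xd8 R2=0x95 R3=0x6c  N=1 Z=0
after  2: R0=0x09 R1=0xd8 R2=0x95 R3=0x6c  N=0 Z=0
after  3: R0=0x09 R1=0x74 R2=0x95 R3=0x6c  N=0 Z=0
after  4: R0=0x09 R1=0x74 R2=0x7c R3=0x6c  N=0 Z=0
-- IRQ taken; context saved, return-PC = 5 --

SAVED = 0x74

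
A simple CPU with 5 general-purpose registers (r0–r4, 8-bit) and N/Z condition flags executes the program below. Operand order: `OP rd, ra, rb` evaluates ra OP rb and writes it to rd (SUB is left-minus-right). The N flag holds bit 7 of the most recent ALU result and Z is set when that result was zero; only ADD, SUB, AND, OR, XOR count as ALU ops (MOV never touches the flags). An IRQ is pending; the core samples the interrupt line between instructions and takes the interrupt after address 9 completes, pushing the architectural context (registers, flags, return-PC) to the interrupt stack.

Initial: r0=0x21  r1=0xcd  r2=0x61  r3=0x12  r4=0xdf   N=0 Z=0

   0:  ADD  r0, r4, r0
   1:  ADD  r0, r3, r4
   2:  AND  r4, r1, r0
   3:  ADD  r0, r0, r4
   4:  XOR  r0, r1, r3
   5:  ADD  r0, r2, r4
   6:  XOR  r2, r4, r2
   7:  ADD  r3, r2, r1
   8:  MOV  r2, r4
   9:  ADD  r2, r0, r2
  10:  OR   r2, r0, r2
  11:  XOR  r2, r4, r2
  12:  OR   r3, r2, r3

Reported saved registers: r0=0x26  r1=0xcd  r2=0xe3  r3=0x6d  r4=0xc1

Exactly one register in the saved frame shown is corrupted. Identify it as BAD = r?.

BAD = r0

after  0: r0=0x00 r1=0xcd r2=0x61 r3=0x12 r4=0xdf  N=0 Z=1
after  1: r0=0xf1 r1=0xcd r2=0x61 r3=0x12 r4=0xdf  N=1 Z=0
after  2: r0=0xf1 r1=0xcd r2=0x61 r3=0x12 r4=0xc1  N=1 Z=0
after  3: r0=0xb2 r1=0xcd r2=0x61 r3=0x12 r4=0xc1  N=1 Z=0
after  4: r0=0xdf r1=0xcd r2=0x61 r3=0x12 r4=0xc1  N=1 Z=0
after  5: r0=0x22 r1=0xcd r2=0x61 r3=0x12 r4=0xc1  N=0 Z=0
after  6: r0=0x22 r1=0xcd r2=0xa0 r3=0x12 r4=0xc1  N=1 Z=0
after  7: r0=0x22 r1=0xcd r2=0xa0 r3=0x6d r4=0xc1  N=0 Z=0
after  8: r0=0x22 r1=0xcd r2=0xc1 r3=0x6d r4=0xc1  N=0 Z=0
after  9: r0=0x22 r1=0xcd r2=0xe3 r3=0x6d r4=0xc1  N=1 Z=0
-- IRQ taken; context saved, return-PC = 10 --
mismatch: r0: reported 0x26 vs actual 0x22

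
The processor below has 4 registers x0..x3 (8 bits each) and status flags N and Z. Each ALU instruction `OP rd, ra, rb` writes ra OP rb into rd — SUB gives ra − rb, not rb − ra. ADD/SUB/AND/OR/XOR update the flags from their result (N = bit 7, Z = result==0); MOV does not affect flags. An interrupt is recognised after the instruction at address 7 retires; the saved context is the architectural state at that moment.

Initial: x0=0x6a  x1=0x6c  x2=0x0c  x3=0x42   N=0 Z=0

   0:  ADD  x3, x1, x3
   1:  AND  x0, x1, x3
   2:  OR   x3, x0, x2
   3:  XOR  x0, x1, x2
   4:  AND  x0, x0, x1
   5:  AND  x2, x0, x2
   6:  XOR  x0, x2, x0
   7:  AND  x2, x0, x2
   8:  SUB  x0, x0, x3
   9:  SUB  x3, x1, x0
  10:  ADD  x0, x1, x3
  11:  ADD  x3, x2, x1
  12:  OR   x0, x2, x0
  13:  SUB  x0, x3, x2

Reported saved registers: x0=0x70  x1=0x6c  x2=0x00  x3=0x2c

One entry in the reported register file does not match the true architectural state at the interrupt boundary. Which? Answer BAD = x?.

BAD = x0

after  0: x0=0x6a x1=0x6c x2=0x0c x3=0xae  N=1 Z=0
after  1: x0=0x2c x1=0x6c x2=0x0c x3=0xae  N=0 Z=0
after  2: x0=0x2c x1=0x6c x2=0x0c x3=0x2c  N=0 Z=0
after  3: x0=0x60 x1=0x6c x2=0x0c x3=0x2c  N=0 Z=0
after  4: x0=0x60 x1=0x6c x2=0x0c x3=0x2c  N=0 Z=0
after  5: x0=0x60 x1=0x6c x2=0x00 x3=0x2c  N=0 Z=1
after  6: x0=0x60 x1=0x6c x2=0x00 x3=0x2c  N=0 Z=0
after  7: x0=0x60 x1=0x6c x2=0x00 x3=0x2c  N=0 Z=1
-- IRQ taken; context saved, return-PC = 8 --
mismatch: x0: reported 0x70 vs actual 0x60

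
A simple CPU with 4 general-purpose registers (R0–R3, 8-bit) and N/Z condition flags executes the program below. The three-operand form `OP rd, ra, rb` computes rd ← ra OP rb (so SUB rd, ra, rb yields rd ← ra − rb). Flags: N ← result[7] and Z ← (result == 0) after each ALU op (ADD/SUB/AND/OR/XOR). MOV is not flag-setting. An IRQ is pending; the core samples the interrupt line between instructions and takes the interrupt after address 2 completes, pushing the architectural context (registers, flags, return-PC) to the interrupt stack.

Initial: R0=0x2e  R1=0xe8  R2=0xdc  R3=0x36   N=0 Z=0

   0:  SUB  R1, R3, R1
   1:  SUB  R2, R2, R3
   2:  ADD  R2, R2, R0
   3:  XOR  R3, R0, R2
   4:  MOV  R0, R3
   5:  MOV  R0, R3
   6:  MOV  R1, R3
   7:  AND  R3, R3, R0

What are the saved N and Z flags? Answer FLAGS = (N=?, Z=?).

FLAGS = (N=1, Z=0)

after  0: R0=0x2e R1=0x4e R2=0xdc R3=0x36  N=0 Z=0
after  1: R0=0x2e R1=0x4e R2=0xa6 R3=0x36  N=1 Z=0
after  2: R0=0x2e R1=0x4e R2=0xd4 R3=0x36  N=1 Z=0
-- IRQ taken; context saved, return-PC = 3 --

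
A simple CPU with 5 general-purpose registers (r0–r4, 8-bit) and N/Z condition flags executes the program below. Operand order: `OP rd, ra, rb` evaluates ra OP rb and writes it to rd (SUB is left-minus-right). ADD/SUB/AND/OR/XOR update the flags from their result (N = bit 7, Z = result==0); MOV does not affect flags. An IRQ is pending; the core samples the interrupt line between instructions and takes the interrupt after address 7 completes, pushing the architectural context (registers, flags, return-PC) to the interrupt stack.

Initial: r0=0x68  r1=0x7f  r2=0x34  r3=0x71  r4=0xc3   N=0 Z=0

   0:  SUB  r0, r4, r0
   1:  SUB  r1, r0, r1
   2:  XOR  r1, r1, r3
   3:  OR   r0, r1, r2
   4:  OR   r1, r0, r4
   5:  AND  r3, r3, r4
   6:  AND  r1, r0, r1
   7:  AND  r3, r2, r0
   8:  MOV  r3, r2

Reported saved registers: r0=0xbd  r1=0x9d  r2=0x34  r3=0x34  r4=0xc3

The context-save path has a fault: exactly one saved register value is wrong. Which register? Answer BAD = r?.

BAD = r1

after  0: r0=0x5b r1=0x7f r2=0x34 r3=0x71 r4=0xc3  N=0 Z=0
after  1: r0=0x5b r1=0xdc r2=0x34 r3=0x71 r4=0xc3  N=1 Z=0
after  2: r0=0x5b r1=0xad r2=0x34 r3=0x71 r4=0xc3  N=1 Z=0
after  3: r0=0xbd r1=0xad r2=0x34 r3=0x71 r4=0xc3  N=1 Z=0
after  4: r0=0xbd r1=0xff r2=0x34 r3=0x71 r4=0xc3  N=1 Z=0
after  5: r0=0xbd r1=0xff r2=0x34 r3=0x41 r4=0xc3  N=0 Z=0
after  6: r0=0xbd r1=0xbd r2=0x34 r3=0x41 r4=0xc3  N=1 Z=0
after  7: r0=0xbd r1=0xbd r2=0x34 r3=0x34 r4=0xc3  N=0 Z=0
-- IRQ taken; context saved, return-PC = 8 --
mismatch: r1: reported 0x9d vs actual 0xbd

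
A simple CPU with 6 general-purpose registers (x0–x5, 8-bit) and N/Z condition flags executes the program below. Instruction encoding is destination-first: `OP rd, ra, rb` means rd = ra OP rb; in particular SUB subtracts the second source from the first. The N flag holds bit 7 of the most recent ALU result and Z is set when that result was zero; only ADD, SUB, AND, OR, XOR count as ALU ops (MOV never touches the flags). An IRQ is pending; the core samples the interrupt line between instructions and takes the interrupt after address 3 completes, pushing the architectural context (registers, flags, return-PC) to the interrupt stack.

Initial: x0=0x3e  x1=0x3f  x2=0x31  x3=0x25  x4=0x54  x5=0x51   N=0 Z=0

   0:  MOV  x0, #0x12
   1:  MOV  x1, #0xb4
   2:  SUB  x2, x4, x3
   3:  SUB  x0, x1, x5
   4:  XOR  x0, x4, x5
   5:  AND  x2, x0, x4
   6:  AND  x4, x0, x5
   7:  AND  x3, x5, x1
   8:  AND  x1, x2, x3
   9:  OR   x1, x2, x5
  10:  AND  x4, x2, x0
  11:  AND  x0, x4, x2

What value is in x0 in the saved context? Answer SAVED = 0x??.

after  0: x0=0x12 x1=0x3f x2=0x31 x3=0x25 x4=0x54 x5=0x51  N=0 Z=0
after  1: x0=0x12 x1=0xb4 x2=0x31 x3=0x25 x4=0x54 x5=0x51  N=0 Z=0
after  2: x0=0x12 x1=0xb4 x2=0x2f x3=0x25 x4=0x54 x5=0x51  N=0 Z=0
after  3: x0=0x63 x1=0xb4 x2=0x2f x3=0x25 x4=0x54 x5=0x51  N=0 Z=0
-- IRQ taken; context saved, return-PC = 4 --

SAVED = 0x63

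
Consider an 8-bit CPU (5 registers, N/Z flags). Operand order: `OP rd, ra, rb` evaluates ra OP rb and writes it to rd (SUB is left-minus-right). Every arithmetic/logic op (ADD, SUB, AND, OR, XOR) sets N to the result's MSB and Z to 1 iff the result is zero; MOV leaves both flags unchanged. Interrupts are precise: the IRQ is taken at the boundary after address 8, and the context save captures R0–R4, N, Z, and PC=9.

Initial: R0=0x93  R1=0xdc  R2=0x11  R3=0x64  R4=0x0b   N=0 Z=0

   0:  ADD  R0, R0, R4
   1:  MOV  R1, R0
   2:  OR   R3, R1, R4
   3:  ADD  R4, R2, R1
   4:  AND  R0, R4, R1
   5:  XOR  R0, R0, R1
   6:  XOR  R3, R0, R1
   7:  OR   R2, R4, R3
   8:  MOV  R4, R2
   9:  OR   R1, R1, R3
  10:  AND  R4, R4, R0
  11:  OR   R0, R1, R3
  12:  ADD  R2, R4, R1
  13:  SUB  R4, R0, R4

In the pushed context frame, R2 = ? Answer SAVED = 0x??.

SAVED = 0xaf

after  0: R0=0x9e R1=0xdc R2=0x11 R3=0x64 R4=0x0b  N=1 Z=0
after  1: R0=0x9e R1=0x9e R2=0x11 R3=0x64 R4=0x0b  N=1 Z=0
after  2: R0=0x9e R1=0x9e R2=0x11 R3=0x9f R4=0x0b  N=1 Z=0
after  3: R0=0x9e R1=0x9e R2=0x11 R3=0x9f R4=0xaf  N=1 Z=0
after  4: R0=0x8e R1=0x9e R2=0x11 R3=0x9f R4=0xaf  N=1 Z=0
after  5: R0=0x10 R1=0x9e R2=0x11 R3=0x9f R4=0xaf  N=0 Z=0
after  6: R0=0x10 R1=0x9e R2=0x11 R3=0x8e R4=0xaf  N=1 Z=0
after  7: R0=0x10 R1=0x9e R2=0xaf R3=0x8e R4=0xaf  N=1 Z=0
after  8: R0=0x10 R1=0x9e R2=0xaf R3=0x8e R4=0xaf  N=1 Z=0
-- IRQ taken; context saved, return-PC = 9 --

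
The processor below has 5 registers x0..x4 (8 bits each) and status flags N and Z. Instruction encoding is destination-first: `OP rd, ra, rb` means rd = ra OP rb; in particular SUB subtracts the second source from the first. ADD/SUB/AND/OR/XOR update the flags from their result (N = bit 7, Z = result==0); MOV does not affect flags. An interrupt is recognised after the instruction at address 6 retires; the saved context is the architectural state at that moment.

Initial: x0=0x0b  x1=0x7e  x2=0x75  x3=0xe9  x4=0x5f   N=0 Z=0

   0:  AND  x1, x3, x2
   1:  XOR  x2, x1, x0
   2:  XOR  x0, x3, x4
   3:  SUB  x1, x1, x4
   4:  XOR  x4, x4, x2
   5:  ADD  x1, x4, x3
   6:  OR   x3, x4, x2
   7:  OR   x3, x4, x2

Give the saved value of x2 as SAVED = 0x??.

after  0: x0=0x0b x1=0x61 x2=0x75 x3=0xe9 x4=0x5f  N=0 Z=0
after  1: x0=0x0b x1=0x61 x2=0x6a x3=0xe9 x4=0x5f  N=0 Z=0
after  2: x0=0xb6 x1=0x61 x2=0x6a x3=0xe9 x4=0x5f  N=1 Z=0
after  3: x0=0xb6 x1=0x02 x2=0x6a x3=0xe9 x4=0x5f  N=0 Z=0
after  4: x0=0xb6 x1=0x02 x2=0x6a x3=0xe9 x4=0x35  N=0 Z=0
after  5: x0=0xb6 x1=0x1e x2=0x6a x3=0xe9 x4=0x35  N=0 Z=0
after  6: x0=0xb6 x1=0x1e x2=0x6a x3=0x7f x4=0x35  N=0 Z=0
-- IRQ taken; context saved, return-PC = 7 --

SAVED = 0x6a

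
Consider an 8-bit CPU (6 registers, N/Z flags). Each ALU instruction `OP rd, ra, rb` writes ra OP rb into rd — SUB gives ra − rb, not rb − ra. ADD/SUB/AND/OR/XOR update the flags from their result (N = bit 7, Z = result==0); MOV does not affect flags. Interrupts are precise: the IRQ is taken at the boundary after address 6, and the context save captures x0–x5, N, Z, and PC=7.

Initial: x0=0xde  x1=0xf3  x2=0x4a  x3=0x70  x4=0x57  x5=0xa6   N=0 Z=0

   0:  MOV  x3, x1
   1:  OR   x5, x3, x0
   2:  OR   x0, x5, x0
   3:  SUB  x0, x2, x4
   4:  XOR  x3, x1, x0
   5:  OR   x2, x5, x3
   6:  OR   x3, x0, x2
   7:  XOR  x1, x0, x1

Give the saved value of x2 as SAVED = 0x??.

SAVED = 0xff

after  0: x0=0xde x1=0xf3 x2=0x4a x3=0xf3 x4=0x57 x5=0xa6  N=0 Z=0
after  1: x0=0xde x1=0xf3 x2=0x4a x3=0xf3 x4=0x57 x5=0xff  N=1 Z=0
after  2: x0=0xff x1=0xf3 x2=0x4a x3=0xf3 x4=0x57 x5=0xff  N=1 Z=0
after  3: x0=0xf3 x1=0xf3 x2=0x4a x3=0xf3 x4=0x57 x5=0xff  N=1 Z=0
after  4: x0=0xf3 x1=0xf3 x2=0x4a x3=0x00 x4=0x57 x5=0xff  N=0 Z=1
after  5: x0=0xf3 x1=0xf3 x2=0xff x3=0x00 x4=0x57 x5=0xff  N=1 Z=0
after  6: x0=0xf3 x1=0xf3 x2=0xff x3=0xff x4=0x57 x5=0xff  N=1 Z=0
-- IRQ taken; context saved, return-PC = 7 --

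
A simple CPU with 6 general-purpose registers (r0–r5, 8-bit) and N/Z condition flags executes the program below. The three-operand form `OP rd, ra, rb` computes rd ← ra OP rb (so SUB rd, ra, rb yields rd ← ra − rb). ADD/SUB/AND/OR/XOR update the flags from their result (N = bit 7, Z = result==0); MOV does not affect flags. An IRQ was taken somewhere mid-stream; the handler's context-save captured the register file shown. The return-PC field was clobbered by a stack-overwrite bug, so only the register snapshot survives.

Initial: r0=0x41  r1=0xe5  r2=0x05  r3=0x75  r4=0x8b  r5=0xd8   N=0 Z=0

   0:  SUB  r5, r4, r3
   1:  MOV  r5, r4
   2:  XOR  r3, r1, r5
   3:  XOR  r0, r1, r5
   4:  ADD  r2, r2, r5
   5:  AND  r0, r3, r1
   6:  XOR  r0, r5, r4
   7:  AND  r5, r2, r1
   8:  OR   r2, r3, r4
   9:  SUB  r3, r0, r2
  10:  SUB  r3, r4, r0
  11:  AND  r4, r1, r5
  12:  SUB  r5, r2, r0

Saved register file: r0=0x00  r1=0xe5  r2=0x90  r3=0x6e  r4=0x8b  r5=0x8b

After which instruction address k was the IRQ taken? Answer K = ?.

after  0: r0=0x41 r1=0xe5 r2=0x05 r3=0x75 r4=0x8b r5=0x16  N=0 Z=0
after  1: r0=0x41 r1=0xe5 r2=0x05 r3=0x75 r4=0x8b r5=0x8b  N=0 Z=0
after  2: r0=0x41 r1=0xe5 r2=0x05 r3=0x6e r4=0x8b r5=0x8b  N=0 Z=0
after  3: r0=0x6e r1=0xe5 r2=0x05 r3=0x6e r4=0x8b r5=0x8b  N=0 Z=0
after  4: r0=0x6e r1=0xe5 r2=0x90 r3=0x6e r4=0x8b r5=0x8b  N=1 Z=0
after  5: r0=0x64 r1=0xe5 r2=0x90 r3=0x6e r4=0x8b r5=0x8b  N=0 Z=0
after  6: r0=0x00 r1=0xe5 r2=0x90 r3=0x6e r4=0x8b r5=0x8b  N=0 Z=1
-- IRQ taken; context saved, return-PC = 7 --

K = 6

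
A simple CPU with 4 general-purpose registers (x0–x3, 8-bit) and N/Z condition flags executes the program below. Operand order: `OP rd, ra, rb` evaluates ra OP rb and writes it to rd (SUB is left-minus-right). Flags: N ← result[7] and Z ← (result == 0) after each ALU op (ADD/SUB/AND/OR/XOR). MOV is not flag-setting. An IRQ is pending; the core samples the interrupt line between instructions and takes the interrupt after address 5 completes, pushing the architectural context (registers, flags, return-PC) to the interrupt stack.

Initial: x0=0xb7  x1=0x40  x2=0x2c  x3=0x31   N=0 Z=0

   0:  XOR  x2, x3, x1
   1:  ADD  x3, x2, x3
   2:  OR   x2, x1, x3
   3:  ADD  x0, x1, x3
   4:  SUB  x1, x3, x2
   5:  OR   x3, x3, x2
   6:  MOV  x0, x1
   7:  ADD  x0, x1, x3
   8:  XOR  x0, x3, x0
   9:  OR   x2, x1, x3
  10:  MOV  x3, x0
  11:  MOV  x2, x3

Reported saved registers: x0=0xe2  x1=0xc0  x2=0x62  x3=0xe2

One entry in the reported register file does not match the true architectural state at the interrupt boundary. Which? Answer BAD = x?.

after  0: x0=0xb7 x1=0x40 x2=0x71 x3=0x31  N=0 Z=0
after  1: x0=0xb7 x1=0x40 x2=0x71 x3=0xa2  N=1 Z=0
after  2: x0=0xb7 x1=0x40 x2=0xe2 x3=0xa2  N=1 Z=0
after  3: x0=0xe2 x1=0x40 x2=0xe2 x3=0xa2  N=1 Z=0
after  4: x0=0xe2 x1=0xc0 x2=0xe2 x3=0xa2  N=1 Z=0
after  5: x0=0xe2 x1=0xc0 x2=0xe2 x3=0xe2  N=1 Z=0
-- IRQ taken; context saved, return-PC = 6 --
mismatch: x2: reported 0x62 vs actual 0xe2

BAD = x2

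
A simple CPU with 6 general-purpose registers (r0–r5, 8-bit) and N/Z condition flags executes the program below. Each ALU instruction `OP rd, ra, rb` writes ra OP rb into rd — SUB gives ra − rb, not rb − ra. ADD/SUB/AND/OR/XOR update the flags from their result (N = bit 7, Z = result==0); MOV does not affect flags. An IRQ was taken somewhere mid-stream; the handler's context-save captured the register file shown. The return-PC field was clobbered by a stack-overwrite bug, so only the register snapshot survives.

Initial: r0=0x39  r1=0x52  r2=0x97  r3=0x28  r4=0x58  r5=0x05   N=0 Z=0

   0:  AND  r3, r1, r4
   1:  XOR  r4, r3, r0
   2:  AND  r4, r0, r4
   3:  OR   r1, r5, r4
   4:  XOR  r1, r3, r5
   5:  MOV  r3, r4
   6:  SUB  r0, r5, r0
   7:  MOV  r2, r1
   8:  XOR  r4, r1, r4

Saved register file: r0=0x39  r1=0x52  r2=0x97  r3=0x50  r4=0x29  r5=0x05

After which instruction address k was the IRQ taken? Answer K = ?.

after  0: r0=0x39 r1=0x52 r2=0x97 r3=0x50 r4=0x58 r5=0x05  N=0 Z=0
after  1: r0=0x39 r1=0x52 r2=0x97 r3=0x50 r4=0x69 r5=0x05  N=0 Z=0
after  2: r0=0x39 r1=0x52 r2=0x97 r3=0x50 r4=0x29 r5=0x05  N=0 Z=0
-- IRQ taken; context saved, return-PC = 3 --

K = 2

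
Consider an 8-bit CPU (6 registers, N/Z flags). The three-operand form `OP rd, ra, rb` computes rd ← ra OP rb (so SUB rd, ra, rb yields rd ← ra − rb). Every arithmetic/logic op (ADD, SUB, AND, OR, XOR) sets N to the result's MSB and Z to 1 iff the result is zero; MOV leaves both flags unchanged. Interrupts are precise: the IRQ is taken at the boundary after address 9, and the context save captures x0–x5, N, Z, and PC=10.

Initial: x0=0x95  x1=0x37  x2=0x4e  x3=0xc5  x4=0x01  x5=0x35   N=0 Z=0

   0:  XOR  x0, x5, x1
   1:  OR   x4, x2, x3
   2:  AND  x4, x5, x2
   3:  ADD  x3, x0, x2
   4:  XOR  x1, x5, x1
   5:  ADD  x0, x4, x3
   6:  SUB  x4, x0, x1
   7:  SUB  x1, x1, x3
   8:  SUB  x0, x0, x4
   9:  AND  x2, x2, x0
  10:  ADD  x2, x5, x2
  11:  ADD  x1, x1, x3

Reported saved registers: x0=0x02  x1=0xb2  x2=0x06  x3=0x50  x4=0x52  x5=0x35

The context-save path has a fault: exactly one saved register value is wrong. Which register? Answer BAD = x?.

after  0: x0=0x02 x1=0x37 x2=0x4e x3=0xc5 x4=0x01 x5=0x35  N=0 Z=0
after  1: x0=0x02 x1=0x37 x2=0x4e x3=0xc5 x4=0xcf x5=0x35  N=1 Z=0
after  2: x0=0x02 x1=0x37 x2=0x4e x3=0xc5 x4=0x04 x5=0x35  N=0 Z=0
after  3: x0=0x02 x1=0x37 x2=0x4e x3=0x50 x4=0x04 x5=0x35  N=0 Z=0
after  4: x0=0x02 x1=0x02 x2=0x4e x3=0x50 x4=0x04 x5=0x35  N=0 Z=0
after  5: x0=0x54 x1=0x02 x2=0x4e x3=0x50 x4=0x04 x5=0x35  N=0 Z=0
after  6: x0=0x54 x1=0x02 x2=0x4e x3=0x50 x4=0x52 x5=0x35  N=0 Z=0
after  7: x0=0x54 x1=0xb2 x2=0x4e x3=0x50 x4=0x52 x5=0x35  N=1 Z=0
after  8: x0=0x02 x1=0xb2 x2=0x4e x3=0x50 x4=0x52 x5=0x35  N=0 Z=0
after  9: x0=0x02 x1=0xb2 x2=0x02 x3=0x50 x4=0x52 x5=0x35  N=0 Z=0
-- IRQ taken; context saved, return-PC = 10 --
mismatch: x2: reported 0x06 vs actual 0x02

BAD = x2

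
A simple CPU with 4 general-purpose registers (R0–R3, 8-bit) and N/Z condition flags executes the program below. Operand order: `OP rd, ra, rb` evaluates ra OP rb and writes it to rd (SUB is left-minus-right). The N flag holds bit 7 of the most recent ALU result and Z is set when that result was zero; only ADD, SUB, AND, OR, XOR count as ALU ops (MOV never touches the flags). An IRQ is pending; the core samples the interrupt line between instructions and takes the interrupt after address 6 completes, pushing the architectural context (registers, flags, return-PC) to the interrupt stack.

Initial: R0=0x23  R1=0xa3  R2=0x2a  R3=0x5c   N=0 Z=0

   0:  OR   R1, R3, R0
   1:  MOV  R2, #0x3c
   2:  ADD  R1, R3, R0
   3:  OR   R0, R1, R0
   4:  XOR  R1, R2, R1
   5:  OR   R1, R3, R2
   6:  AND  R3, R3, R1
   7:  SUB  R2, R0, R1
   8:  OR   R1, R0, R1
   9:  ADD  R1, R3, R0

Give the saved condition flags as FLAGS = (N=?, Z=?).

FLAGS = (N=0, Z=0)

after  0: R0=0x23 R1=0x7f R2=0x2a R3=0x5c  N=0 Z=0
after  1: R0=0x23 R1=0x7f R2=0x3c R3=0x5c  N=0 Z=0
after  2: R0=0x23 R1=0x7f R2=0x3c R3=0x5c  N=0 Z=0
after  3: R0=0x7f R1=0x7f R2=0x3c R3=0x5c  N=0 Z=0
after  4: R0=0x7f R1=0x43 R2=0x3c R3=0x5c  N=0 Z=0
after  5: R0=0x7f R1=0x7c R2=0x3c R3=0x5c  N=0 Z=0
after  6: R0=0x7f R1=0x7c R2=0x3c R3=0x5c  N=0 Z=0
-- IRQ taken; context saved, return-PC = 7 --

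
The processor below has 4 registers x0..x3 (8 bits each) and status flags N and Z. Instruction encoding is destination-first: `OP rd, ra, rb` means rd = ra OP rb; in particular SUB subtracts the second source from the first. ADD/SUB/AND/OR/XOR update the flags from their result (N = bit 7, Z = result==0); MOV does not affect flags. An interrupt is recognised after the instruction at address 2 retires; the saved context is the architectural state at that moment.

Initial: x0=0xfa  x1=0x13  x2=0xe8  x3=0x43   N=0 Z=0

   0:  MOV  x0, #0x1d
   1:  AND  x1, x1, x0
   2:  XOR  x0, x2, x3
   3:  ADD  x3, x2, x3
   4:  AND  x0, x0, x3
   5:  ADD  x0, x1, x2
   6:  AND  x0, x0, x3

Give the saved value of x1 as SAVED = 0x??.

after  0: x0=0x1d x1=0x13 x2=0xe8 x3=0x43  N=0 Z=0
after  1: x0=0x1d x1=0x11 x2=0xe8 x3=0x43  N=0 Z=0
after  2: x0=0xab x1=0x11 x2=0xe8 x3=0x43  N=1 Z=0
-- IRQ taken; context saved, return-PC = 3 --

SAVED = 0x11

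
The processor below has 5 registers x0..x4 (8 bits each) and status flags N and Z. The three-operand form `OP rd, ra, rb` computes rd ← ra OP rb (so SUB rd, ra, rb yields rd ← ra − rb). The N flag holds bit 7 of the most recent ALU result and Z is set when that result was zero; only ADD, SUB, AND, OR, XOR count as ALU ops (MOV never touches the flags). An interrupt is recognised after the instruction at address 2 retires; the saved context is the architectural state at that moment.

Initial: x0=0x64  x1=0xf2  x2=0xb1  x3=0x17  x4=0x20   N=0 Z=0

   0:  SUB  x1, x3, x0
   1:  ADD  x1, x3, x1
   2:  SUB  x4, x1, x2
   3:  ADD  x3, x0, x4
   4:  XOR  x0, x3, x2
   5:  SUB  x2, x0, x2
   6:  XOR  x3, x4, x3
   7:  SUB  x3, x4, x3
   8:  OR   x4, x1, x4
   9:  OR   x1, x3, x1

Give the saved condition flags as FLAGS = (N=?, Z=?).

FLAGS = (N=0, Z=0)

after  0: x0=0x64 x1=0xb3 x2=0xb1 x3=0x17 x4=0x20  N=1 Z=0
after  1: x0=0x64 x1=0xca x2=0xb1 x3=0x17 x4=0x20  N=1 Z=0
after  2: x0=0x64 x1=0xca x2=0xb1 x3=0x17 x4=0x19  N=0 Z=0
-- IRQ taken; context saved, return-PC = 3 --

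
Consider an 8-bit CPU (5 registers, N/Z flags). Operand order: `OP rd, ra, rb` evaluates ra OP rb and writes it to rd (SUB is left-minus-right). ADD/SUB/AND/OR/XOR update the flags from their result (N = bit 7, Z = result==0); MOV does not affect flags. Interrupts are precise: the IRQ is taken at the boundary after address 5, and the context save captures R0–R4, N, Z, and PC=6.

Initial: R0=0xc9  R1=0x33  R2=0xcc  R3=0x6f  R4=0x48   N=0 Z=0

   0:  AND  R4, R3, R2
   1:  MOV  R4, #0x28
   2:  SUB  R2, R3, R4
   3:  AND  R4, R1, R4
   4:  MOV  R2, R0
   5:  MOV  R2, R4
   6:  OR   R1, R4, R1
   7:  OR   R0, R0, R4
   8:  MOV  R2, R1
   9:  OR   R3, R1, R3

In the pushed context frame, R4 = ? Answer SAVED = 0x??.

after  0: R0=0xc9 R1=0x33 R2=0xcc R3=0x6f R4=0x4c  N=0 Z=0
after  1: R0=0xc9 R1=0x33 R2=0xcc R3=0x6f R4=0x28  N=0 Z=0
after  2: R0=0xc9 R1=0x33 R2=0x47 R3=0x6f R4=0x28  N=0 Z=0
after  3: R0=0xc9 R1=0x33 R2=0x47 R3=0x6f R4=0x20  N=0 Z=0
after  4: R0=0xc9 R1=0x33 R2=0xc9 R3=0x6f R4=0x20  N=0 Z=0
after  5: R0=0xc9 R1=0x33 R2=0x20 R3=0x6f R4=0x20  N=0 Z=0
-- IRQ taken; context saved, return-PC = 6 --

SAVED = 0x20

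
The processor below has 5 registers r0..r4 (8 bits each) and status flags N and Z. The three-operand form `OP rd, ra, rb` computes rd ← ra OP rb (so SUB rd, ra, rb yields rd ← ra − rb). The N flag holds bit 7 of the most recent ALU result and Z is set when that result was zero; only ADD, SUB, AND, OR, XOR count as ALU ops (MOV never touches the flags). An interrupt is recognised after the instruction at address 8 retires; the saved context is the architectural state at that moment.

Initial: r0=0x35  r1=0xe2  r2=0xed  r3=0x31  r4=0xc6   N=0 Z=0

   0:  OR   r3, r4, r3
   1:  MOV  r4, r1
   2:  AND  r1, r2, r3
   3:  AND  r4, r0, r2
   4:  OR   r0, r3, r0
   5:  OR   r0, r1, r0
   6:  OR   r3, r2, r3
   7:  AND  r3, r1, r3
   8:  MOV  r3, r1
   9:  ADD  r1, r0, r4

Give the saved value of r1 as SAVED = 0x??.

SAVED = 0xe5

after  0: r0=0x35 r1=0xe2 r2=0xed r3=0xf7 r4=0xc6  N=1 Z=0
after  1: r0=0x35 r1=0xe2 r2=0xed r3=0xf7 r4=0xe2  N=1 Z=0
after  2: r0=0x35 r1=0xe5 r2=0xed r3=0xf7 r4=0xe2  N=1 Z=0
after  3: r0=0x35 r1=0xe5 r2=0xed r3=0xf7 r4=0x25  N=0 Z=0
after  4: r0=0xf7 r1=0xe5 r2=0xed r3=0xf7 r4=0x25  N=1 Z=0
after  5: r0=0xf7 r1=0xe5 r2=0xed r3=0xf7 r4=0x25  N=1 Z=0
after  6: r0=0xf7 r1=0xe5 r2=0xed r3=0xff r4=0x25  N=1 Z=0
after  7: r0=0xf7 r1=0xe5 r2=0xed r3=0xe5 r4=0x25  N=1 Z=0
after  8: r0=0xf7 r1=0xe5 r2=0xed r3=0xe5 r4=0x25  N=1 Z=0
-- IRQ taken; context saved, return-PC = 9 --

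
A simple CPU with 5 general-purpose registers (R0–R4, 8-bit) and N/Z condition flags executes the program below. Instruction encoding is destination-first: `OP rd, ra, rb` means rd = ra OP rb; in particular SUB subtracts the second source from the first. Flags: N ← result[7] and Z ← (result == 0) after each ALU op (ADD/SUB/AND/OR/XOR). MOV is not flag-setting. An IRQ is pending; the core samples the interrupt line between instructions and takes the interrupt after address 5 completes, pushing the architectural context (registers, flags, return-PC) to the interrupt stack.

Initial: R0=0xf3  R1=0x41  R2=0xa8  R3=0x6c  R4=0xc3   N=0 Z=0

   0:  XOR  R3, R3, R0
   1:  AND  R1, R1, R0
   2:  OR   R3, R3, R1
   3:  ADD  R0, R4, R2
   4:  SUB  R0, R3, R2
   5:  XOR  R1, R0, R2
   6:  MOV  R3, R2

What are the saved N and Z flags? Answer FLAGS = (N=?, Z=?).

FLAGS = (N=1, Z=0)

after  0: R0=0xf3 R1=0x41 R2=0xa8 R3=0x9f R4=0xc3  N=1 Z=0
after  1: R0=0xf3 R1=0x41 R2=0xa8 R3=0x9f R4=0xc3  N=0 Z=0
after  2: R0=0xf3 R1=0x41 R2=0xa8 R3=0xdf R4=0xc3  N=1 Z=0
after  3: R0=0x6b R1=0x41 R2=0xa8 R3=0xdf R4=0xc3  N=0 Z=0
after  4: R0=0x37 R1=0x41 R2=0xa8 R3=0xdf R4=0xc3  N=0 Z=0
after  5: R0=0x37 R1=0x9f R2=0xa8 R3=0xdf R4=0xc3  N=1 Z=0
-- IRQ taken; context saved, return-PC = 6 --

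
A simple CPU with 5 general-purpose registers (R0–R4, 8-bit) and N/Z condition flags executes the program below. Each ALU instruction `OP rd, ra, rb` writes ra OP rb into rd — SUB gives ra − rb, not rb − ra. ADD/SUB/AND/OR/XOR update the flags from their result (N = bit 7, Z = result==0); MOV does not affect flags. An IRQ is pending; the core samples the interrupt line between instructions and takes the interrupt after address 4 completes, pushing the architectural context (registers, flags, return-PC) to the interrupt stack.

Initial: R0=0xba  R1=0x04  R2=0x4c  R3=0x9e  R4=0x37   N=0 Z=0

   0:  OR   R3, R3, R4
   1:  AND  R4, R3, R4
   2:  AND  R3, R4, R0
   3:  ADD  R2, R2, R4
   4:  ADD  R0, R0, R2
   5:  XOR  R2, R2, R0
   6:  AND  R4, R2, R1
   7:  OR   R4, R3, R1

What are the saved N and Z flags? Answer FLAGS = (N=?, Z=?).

FLAGS = (N=0, Z=0)

after  0: R0=0xba R1=0x04 R2=0x4c R3=0xbf R4=0x37  N=1 Z=0
after  1: R0=0xba R1=0x04 R2=0x4c R3=0xbf R4=0x37  N=0 Z=0
after  2: R0=0xba R1=0x04 R2=0x4c R3=0x32 R4=0x37  N=0 Z=0
after  3: R0=0xba R1=0x04 R2=0x83 R3=0x32 R4=0x37  N=1 Z=0
after  4: R0=0x3d R1=0x04 R2=0x83 R3=0x32 R4=0x37  N=0 Z=0
-- IRQ taken; context saved, return-PC = 5 --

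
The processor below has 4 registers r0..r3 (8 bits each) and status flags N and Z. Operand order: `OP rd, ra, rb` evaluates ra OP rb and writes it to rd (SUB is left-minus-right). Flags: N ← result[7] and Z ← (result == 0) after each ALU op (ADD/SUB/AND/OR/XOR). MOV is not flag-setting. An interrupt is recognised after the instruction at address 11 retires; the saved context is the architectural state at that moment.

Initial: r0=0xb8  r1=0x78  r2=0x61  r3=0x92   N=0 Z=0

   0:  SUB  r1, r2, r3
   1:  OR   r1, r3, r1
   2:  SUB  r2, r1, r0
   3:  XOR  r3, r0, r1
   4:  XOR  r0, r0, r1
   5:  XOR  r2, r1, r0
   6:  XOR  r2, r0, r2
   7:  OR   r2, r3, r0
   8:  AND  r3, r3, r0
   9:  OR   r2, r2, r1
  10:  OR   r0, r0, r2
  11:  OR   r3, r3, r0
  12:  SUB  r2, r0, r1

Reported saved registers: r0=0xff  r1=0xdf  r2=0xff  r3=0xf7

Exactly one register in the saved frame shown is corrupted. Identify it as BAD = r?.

after  0: r0=0xb8 r1=0xcf r2=0x61 r3=0x92  N=1 Z=0
after  1: r0=0xb8 r1=0xdf r2=0x61 r3=0x92  N=1 Z=0
after  2: r0=0xb8 r1=0xdf r2=0x27 r3=0x92  N=0 Z=0
after  3: r0=0xb8 r1=0xdf r2=0x27 r3=0x67  N=0 Z=0
after  4: r0=0x67 r1=0xdf r2=0x27 r3=0x67  N=0 Z=0
after  5: r0=0x67 r1=0xdf r2=0xb8 r3=0x67  N=1 Z=0
after  6: r0=0x67 r1=0xdf r2=0xdf r3=0x67  N=1 Z=0
after  7: r0=0x67 r1=0xdf r2=0x67 r3=0x67  N=0 Z=0
after  8: r0=0x67 r1=0xdf r2=0x67 r3=0x67  N=0 Z=0
after  9: r0=0x67 r1=0xdf r2=0xff r3=0x67  N=1 Z=0
after 10: r0=0xff r1=0xdf r2=0xff r3=0x67  N=1 Z=0
after 11: r0=0xff r1=0xdf r2=0xff r3=0xff  N=1 Z=0
-- IRQ taken; context saved, return-PC = 12 --
mismatch: r3: reported 0xf7 vs actual 0xff

BAD = r3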